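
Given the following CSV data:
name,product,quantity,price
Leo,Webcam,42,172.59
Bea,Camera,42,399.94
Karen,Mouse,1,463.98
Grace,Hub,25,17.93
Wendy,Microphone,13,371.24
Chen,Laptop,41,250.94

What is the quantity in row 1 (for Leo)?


Row 1: Leo
Column 'quantity' = 42

ANSWER: 42


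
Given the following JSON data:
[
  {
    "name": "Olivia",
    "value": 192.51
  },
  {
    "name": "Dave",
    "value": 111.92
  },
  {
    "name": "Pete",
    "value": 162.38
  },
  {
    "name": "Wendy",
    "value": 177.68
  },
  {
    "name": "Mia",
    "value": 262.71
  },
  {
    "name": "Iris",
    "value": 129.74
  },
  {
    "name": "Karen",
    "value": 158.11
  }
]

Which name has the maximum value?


Comparing values:
  Olivia: 192.51
  Dave: 111.92
  Pete: 162.38
  Wendy: 177.68
  Mia: 262.71
  Iris: 129.74
  Karen: 158.11
Maximum: Mia (262.71)

ANSWER: Mia


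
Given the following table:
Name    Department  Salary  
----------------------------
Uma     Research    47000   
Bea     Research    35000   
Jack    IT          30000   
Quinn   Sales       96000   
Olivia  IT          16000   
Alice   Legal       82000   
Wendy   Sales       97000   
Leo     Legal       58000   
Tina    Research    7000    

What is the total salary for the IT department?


IT department members:
  Jack: 30000
  Olivia: 16000
Total = 30000 + 16000 = 46000

ANSWER: 46000


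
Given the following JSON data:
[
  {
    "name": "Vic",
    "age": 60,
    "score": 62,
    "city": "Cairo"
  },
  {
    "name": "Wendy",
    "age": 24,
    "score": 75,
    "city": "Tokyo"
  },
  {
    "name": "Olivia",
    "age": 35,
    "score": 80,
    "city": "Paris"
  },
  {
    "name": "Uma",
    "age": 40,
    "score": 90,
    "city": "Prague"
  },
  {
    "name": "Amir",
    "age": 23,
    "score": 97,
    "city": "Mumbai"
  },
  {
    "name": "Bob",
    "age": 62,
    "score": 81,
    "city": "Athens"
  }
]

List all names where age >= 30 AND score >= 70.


Checking both conditions:
  Vic (age=60, score=62) -> no
  Wendy (age=24, score=75) -> no
  Olivia (age=35, score=80) -> YES
  Uma (age=40, score=90) -> YES
  Amir (age=23, score=97) -> no
  Bob (age=62, score=81) -> YES


ANSWER: Olivia, Uma, Bob


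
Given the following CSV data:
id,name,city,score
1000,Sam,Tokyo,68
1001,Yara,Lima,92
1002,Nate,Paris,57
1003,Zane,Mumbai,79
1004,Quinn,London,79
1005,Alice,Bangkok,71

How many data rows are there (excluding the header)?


Counting rows (excluding header):
Header: id,name,city,score
Data rows: 6

ANSWER: 6


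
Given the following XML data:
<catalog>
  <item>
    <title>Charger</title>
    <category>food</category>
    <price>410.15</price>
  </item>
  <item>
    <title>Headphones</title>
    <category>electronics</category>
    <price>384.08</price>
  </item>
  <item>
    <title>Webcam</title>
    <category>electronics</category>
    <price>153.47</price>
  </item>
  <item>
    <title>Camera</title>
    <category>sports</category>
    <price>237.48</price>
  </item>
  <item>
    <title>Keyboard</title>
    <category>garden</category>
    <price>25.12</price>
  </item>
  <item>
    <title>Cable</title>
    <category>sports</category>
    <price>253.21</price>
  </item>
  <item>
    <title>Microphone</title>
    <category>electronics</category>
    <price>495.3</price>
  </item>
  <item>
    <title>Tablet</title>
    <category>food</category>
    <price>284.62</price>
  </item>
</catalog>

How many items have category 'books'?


Scanning <item> elements for <category>books</category>:
Count: 0

ANSWER: 0


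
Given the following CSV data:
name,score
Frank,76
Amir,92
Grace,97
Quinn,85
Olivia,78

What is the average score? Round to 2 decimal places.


Scores: 76, 92, 97, 85, 78
Sum = 428
Count = 5
Average = 428 / 5 = 85.60

ANSWER: 85.60


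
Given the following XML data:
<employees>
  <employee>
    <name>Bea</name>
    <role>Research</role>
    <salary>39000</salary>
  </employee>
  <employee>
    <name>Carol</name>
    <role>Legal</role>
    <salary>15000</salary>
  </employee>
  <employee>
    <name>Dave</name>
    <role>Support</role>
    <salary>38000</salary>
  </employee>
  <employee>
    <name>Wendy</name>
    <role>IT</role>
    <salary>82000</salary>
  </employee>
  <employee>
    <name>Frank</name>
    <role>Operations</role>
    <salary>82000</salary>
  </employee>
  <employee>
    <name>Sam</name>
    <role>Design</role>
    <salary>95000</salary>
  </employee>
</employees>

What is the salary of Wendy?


Searching for <employee> with <name>Wendy</name>
Found at position 4
<salary>82000</salary>

ANSWER: 82000


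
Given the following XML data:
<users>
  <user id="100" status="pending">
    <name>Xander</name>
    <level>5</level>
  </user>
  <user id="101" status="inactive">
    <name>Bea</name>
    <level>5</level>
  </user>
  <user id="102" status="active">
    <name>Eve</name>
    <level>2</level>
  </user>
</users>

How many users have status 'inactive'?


Counting users with status='inactive':
  Bea (id=101) -> MATCH
Count: 1

ANSWER: 1


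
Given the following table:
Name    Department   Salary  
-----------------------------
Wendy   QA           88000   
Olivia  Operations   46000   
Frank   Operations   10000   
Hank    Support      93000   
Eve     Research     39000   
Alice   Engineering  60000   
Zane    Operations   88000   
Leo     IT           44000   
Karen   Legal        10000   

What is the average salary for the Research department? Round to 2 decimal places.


Research department members:
  Eve: 39000
Sum = 39000
Count = 1
Average = 39000 / 1 = 39000.00

ANSWER: 39000.00


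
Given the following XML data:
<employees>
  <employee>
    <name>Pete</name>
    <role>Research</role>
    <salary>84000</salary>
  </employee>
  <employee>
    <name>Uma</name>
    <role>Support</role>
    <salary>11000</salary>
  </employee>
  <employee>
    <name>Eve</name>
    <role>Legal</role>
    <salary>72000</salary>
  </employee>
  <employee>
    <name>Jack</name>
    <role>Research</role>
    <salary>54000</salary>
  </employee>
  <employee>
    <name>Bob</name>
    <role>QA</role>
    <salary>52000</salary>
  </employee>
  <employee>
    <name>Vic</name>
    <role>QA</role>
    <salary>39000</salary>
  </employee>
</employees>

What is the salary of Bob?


Searching for <employee> with <name>Bob</name>
Found at position 5
<salary>52000</salary>

ANSWER: 52000


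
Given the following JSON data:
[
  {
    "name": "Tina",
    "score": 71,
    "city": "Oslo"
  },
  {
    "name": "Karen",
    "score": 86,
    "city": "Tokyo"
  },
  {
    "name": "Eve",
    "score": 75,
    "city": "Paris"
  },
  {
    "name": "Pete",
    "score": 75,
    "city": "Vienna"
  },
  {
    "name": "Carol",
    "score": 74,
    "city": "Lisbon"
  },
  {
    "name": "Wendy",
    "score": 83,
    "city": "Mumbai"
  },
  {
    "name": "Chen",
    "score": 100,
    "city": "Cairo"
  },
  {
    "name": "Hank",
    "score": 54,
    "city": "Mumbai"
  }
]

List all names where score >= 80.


Filtering records where score >= 80:
  Tina (score=71) -> no
  Karen (score=86) -> YES
  Eve (score=75) -> no
  Pete (score=75) -> no
  Carol (score=74) -> no
  Wendy (score=83) -> YES
  Chen (score=100) -> YES
  Hank (score=54) -> no


ANSWER: Karen, Wendy, Chen


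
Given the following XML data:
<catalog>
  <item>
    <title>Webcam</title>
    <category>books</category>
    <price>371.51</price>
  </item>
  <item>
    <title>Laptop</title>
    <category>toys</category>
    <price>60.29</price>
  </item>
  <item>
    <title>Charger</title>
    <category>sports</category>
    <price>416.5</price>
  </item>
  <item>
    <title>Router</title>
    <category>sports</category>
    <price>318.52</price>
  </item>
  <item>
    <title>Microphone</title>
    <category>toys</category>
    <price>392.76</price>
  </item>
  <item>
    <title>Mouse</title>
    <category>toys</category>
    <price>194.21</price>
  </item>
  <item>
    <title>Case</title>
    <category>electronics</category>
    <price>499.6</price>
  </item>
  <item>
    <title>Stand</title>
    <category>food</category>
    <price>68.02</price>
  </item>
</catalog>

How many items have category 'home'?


Scanning <item> elements for <category>home</category>:
Count: 0

ANSWER: 0


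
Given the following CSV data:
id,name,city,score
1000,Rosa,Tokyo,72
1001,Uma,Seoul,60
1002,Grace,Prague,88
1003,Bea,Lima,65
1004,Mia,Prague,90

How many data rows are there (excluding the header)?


Counting rows (excluding header):
Header: id,name,city,score
Data rows: 5

ANSWER: 5


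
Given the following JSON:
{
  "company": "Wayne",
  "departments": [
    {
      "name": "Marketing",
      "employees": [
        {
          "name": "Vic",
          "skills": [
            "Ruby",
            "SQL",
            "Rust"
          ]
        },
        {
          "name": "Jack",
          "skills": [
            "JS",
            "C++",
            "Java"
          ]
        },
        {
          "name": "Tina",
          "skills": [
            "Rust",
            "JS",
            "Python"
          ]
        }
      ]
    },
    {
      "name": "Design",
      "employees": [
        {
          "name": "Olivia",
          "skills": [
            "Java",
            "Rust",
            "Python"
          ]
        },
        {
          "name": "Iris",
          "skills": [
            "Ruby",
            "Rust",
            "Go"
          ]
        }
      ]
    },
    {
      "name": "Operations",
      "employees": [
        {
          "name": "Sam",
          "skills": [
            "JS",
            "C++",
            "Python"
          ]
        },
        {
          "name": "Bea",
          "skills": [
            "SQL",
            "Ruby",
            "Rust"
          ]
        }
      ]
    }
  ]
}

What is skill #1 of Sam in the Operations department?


Path: departments[2].employees[0].skills[0]
Value: JS

ANSWER: JS


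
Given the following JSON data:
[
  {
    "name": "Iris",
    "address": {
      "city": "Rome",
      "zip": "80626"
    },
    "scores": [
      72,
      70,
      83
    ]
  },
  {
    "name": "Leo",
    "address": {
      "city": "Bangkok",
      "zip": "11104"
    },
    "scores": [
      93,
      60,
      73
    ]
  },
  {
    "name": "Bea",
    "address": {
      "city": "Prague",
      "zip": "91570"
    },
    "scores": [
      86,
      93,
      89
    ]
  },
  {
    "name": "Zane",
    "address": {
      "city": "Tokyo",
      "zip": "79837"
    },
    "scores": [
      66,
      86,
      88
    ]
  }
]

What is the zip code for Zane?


Path: records[3].address.zip
Value: 79837

ANSWER: 79837


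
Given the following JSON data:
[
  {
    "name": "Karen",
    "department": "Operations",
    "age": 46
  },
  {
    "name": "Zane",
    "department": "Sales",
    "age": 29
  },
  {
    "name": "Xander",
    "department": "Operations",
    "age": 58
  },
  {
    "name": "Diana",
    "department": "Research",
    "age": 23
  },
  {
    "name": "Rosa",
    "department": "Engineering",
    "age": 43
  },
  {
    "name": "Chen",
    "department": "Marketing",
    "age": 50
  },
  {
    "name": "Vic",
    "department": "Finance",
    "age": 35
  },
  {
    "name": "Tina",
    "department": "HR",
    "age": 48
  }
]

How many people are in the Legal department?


Scanning records for department = Legal
  No matches found
Count: 0

ANSWER: 0


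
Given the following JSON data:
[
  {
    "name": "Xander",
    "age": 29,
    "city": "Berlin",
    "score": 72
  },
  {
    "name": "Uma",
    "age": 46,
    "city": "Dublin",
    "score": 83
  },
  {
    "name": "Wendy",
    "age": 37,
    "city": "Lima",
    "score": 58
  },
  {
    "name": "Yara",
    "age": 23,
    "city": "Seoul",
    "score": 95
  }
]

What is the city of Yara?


Looking up record where name = Yara
Record index: 3
Field 'city' = Seoul

ANSWER: Seoul


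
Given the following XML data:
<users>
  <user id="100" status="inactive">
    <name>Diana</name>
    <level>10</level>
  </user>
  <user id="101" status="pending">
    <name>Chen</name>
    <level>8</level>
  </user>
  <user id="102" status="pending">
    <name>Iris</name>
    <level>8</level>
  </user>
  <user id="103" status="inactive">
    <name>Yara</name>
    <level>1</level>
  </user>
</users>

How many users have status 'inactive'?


Counting users with status='inactive':
  Diana (id=100) -> MATCH
  Yara (id=103) -> MATCH
Count: 2

ANSWER: 2


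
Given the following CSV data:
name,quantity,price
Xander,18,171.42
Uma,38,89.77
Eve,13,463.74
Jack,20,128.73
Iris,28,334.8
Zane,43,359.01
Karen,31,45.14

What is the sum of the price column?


Values in 'price' column:
  Row 1: 171.42
  Row 2: 89.77
  Row 3: 463.74
  Row 4: 128.73
  Row 5: 334.8
  Row 6: 359.01
  Row 7: 45.14
Sum = 171.42 + 89.77 + 463.74 + 128.73 + 334.8 + 359.01 + 45.14 = 1592.61

ANSWER: 1592.61


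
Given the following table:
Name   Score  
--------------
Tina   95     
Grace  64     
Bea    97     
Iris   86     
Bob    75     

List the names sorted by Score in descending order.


Sorting by Score (descending):
  Bea: 97
  Tina: 95
  Iris: 86
  Bob: 75
  Grace: 64


ANSWER: Bea, Tina, Iris, Bob, Grace


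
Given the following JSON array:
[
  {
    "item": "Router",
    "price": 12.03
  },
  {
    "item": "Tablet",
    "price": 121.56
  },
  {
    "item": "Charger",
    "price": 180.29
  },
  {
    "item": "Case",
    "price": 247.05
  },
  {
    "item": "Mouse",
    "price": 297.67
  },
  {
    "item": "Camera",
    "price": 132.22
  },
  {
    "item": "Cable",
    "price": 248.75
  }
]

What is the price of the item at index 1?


Array index 1 -> Tablet
price = 121.56

ANSWER: 121.56


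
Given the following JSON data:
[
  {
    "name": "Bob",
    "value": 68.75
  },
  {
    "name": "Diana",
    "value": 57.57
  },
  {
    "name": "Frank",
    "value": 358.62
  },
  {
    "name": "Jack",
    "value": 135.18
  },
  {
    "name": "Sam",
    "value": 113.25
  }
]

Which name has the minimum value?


Comparing values:
  Bob: 68.75
  Diana: 57.57
  Frank: 358.62
  Jack: 135.18
  Sam: 113.25
Minimum: Diana (57.57)

ANSWER: Diana


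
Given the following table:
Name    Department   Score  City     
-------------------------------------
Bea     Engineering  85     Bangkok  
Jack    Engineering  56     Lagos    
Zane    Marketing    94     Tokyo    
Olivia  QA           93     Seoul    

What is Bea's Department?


Row 1: Bea
Department = Engineering

ANSWER: Engineering


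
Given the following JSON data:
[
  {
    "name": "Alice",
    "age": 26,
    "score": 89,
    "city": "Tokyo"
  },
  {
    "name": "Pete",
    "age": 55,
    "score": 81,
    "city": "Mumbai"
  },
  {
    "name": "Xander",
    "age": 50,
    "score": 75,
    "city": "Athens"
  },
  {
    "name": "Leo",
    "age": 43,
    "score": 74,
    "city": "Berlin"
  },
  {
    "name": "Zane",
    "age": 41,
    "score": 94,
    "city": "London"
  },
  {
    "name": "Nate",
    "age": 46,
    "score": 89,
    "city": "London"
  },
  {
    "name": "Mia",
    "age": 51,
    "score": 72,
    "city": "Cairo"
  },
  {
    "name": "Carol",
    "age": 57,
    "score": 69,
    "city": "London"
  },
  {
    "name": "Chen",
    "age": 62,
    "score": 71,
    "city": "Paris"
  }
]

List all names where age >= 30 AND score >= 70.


Checking both conditions:
  Alice (age=26, score=89) -> no
  Pete (age=55, score=81) -> YES
  Xander (age=50, score=75) -> YES
  Leo (age=43, score=74) -> YES
  Zane (age=41, score=94) -> YES
  Nate (age=46, score=89) -> YES
  Mia (age=51, score=72) -> YES
  Carol (age=57, score=69) -> no
  Chen (age=62, score=71) -> YES


ANSWER: Pete, Xander, Leo, Zane, Nate, Mia, Chen


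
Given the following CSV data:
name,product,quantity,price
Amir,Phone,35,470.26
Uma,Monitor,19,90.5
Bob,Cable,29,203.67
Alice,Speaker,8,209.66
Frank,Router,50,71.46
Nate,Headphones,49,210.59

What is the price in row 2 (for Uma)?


Row 2: Uma
Column 'price' = 90.5

ANSWER: 90.5


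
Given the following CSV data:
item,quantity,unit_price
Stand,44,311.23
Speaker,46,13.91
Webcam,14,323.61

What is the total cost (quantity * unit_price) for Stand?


Row: Stand
quantity = 44
unit_price = 311.23
total = 44 * 311.23 = 13694.12

ANSWER: 13694.12


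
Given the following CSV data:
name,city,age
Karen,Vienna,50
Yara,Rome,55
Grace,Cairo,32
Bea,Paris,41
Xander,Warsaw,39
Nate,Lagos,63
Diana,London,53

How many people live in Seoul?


Scanning city column for 'Seoul':
Total matches: 0

ANSWER: 0


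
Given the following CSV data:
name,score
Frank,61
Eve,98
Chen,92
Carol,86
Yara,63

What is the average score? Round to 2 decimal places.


Scores: 61, 98, 92, 86, 63
Sum = 400
Count = 5
Average = 400 / 5 = 80.00

ANSWER: 80.00


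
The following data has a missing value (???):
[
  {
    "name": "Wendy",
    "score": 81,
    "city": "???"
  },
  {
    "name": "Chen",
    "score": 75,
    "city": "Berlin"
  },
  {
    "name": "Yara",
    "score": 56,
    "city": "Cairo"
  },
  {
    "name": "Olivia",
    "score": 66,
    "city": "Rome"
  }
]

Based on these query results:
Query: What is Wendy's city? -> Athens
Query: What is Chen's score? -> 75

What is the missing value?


The missing value is Wendy's city
From query: Wendy's city = Athens

ANSWER: Athens


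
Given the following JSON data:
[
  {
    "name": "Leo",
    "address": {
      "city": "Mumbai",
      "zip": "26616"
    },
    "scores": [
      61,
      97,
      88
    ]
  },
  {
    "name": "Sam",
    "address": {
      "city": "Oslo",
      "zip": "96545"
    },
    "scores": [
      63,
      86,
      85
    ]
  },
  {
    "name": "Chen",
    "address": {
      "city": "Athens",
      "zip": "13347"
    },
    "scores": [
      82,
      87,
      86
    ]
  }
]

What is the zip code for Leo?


Path: records[0].address.zip
Value: 26616

ANSWER: 26616


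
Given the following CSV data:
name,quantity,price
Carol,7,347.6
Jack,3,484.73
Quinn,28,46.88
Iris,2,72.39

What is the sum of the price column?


Values in 'price' column:
  Row 1: 347.6
  Row 2: 484.73
  Row 3: 46.88
  Row 4: 72.39
Sum = 347.6 + 484.73 + 46.88 + 72.39 = 951.6

ANSWER: 951.6


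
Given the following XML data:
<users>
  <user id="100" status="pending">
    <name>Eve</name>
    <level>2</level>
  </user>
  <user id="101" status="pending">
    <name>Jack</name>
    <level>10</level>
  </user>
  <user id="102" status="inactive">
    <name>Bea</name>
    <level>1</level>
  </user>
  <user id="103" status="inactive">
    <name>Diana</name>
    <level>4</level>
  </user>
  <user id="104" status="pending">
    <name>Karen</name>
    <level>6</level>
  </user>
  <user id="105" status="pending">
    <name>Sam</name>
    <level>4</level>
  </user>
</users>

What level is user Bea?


Finding user: Bea
<level>1</level>

ANSWER: 1


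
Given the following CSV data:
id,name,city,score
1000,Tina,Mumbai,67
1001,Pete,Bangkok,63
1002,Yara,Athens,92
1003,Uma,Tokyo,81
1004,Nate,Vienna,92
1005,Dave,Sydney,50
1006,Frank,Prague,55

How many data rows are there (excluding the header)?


Counting rows (excluding header):
Header: id,name,city,score
Data rows: 7

ANSWER: 7


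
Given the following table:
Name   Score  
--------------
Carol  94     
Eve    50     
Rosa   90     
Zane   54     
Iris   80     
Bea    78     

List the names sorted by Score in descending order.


Sorting by Score (descending):
  Carol: 94
  Rosa: 90
  Iris: 80
  Bea: 78
  Zane: 54
  Eve: 50


ANSWER: Carol, Rosa, Iris, Bea, Zane, Eve


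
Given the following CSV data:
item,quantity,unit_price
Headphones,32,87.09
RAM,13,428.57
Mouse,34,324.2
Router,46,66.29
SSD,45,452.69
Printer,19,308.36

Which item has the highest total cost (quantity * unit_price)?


Computing row totals:
  Headphones: 2786.88
  RAM: 5571.41
  Mouse: 11022.8
  Router: 3049.34
  SSD: 20371.05
  Printer: 5858.84
Maximum: SSD (20371.05)

ANSWER: SSD


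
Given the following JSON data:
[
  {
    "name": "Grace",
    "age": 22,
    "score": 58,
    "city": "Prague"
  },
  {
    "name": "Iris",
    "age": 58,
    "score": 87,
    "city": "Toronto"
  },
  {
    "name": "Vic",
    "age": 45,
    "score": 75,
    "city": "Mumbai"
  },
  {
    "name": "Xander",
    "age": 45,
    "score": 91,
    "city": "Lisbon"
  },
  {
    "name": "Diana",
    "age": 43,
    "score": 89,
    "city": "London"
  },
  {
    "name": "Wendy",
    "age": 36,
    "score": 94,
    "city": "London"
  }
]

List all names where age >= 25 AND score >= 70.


Checking both conditions:
  Grace (age=22, score=58) -> no
  Iris (age=58, score=87) -> YES
  Vic (age=45, score=75) -> YES
  Xander (age=45, score=91) -> YES
  Diana (age=43, score=89) -> YES
  Wendy (age=36, score=94) -> YES


ANSWER: Iris, Vic, Xander, Diana, Wendy


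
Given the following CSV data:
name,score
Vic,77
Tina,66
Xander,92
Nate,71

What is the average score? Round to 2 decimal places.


Scores: 77, 66, 92, 71
Sum = 306
Count = 4
Average = 306 / 4 = 76.50

ANSWER: 76.50


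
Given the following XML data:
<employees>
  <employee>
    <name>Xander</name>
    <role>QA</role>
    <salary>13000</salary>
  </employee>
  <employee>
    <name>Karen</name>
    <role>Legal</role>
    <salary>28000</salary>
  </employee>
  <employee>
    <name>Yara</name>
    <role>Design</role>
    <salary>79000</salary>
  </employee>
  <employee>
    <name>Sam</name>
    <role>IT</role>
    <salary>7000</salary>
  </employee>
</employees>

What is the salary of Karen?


Searching for <employee> with <name>Karen</name>
Found at position 2
<salary>28000</salary>

ANSWER: 28000


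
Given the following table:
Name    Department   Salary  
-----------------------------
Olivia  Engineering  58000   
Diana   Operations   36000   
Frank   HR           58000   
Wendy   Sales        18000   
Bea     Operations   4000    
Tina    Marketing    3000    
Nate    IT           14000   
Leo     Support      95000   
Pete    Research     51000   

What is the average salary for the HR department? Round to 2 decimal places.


HR department members:
  Frank: 58000
Sum = 58000
Count = 1
Average = 58000 / 1 = 58000.00

ANSWER: 58000.00


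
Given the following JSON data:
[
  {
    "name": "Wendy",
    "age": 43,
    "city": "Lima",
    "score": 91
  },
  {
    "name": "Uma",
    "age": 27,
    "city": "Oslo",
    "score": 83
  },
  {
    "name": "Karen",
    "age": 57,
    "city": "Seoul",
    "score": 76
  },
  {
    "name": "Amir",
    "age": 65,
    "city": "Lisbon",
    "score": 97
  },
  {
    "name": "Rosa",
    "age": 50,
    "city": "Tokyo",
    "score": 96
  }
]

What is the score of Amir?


Looking up record where name = Amir
Record index: 3
Field 'score' = 97

ANSWER: 97


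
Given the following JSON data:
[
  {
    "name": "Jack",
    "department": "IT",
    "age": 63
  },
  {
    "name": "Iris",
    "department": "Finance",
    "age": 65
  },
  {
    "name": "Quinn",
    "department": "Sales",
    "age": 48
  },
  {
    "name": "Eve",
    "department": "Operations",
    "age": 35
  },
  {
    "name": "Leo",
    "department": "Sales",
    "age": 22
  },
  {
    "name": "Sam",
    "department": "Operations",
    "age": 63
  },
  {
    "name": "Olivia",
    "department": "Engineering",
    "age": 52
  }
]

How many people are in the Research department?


Scanning records for department = Research
  No matches found
Count: 0

ANSWER: 0


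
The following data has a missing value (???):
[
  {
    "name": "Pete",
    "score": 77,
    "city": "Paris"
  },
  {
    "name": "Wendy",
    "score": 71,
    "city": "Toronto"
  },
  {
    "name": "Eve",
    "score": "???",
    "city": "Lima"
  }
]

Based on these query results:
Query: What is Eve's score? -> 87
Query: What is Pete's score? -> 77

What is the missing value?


The missing value is Eve's score
From query: Eve's score = 87

ANSWER: 87


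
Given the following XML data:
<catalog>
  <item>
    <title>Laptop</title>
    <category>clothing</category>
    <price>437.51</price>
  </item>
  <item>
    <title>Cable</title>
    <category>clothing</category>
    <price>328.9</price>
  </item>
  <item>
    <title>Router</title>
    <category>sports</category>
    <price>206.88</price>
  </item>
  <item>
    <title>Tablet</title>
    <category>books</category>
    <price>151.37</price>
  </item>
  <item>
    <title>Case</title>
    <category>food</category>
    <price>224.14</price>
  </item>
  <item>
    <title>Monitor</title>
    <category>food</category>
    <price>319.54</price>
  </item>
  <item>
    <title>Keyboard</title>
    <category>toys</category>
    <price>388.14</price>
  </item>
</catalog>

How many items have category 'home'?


Scanning <item> elements for <category>home</category>:
Count: 0

ANSWER: 0


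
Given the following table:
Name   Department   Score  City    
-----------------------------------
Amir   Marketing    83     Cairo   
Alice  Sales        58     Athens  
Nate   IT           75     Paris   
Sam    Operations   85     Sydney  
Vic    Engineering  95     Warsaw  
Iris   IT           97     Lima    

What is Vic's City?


Row 5: Vic
City = Warsaw

ANSWER: Warsaw


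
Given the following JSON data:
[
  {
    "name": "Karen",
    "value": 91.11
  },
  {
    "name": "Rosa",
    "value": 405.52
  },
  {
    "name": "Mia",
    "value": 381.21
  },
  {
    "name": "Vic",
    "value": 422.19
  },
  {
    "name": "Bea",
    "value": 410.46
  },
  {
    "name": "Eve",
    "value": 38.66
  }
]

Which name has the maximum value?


Comparing values:
  Karen: 91.11
  Rosa: 405.52
  Mia: 381.21
  Vic: 422.19
  Bea: 410.46
  Eve: 38.66
Maximum: Vic (422.19)

ANSWER: Vic


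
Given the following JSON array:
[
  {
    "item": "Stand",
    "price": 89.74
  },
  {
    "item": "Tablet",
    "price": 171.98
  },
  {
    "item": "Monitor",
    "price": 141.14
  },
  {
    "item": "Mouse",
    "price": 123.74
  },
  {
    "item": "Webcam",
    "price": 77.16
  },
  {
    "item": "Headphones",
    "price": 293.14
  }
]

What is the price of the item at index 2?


Array index 2 -> Monitor
price = 141.14

ANSWER: 141.14


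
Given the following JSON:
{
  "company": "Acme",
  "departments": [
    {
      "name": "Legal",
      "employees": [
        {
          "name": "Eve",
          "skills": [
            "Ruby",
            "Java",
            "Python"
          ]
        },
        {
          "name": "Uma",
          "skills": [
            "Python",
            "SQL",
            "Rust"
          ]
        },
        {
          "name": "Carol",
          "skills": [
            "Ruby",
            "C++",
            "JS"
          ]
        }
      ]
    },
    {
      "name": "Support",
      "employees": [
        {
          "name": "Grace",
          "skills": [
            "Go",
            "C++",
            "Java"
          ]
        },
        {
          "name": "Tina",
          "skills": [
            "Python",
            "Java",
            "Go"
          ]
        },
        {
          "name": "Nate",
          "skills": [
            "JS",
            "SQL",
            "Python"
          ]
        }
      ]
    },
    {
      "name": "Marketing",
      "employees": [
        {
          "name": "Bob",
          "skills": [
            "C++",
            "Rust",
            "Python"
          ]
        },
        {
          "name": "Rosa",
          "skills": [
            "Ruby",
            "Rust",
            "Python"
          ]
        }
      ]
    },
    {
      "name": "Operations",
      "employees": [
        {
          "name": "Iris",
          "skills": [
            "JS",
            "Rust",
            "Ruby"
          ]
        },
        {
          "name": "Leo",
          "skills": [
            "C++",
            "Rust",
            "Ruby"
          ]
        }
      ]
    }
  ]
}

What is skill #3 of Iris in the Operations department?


Path: departments[3].employees[0].skills[2]
Value: Ruby

ANSWER: Ruby


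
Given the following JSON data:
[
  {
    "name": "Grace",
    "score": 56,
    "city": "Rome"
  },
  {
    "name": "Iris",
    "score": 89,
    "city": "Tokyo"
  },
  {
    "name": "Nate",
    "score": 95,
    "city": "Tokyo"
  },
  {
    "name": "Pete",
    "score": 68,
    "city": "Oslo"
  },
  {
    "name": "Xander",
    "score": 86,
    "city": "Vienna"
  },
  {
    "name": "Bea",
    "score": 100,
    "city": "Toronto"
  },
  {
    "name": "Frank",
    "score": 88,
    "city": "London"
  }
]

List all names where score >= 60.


Filtering records where score >= 60:
  Grace (score=56) -> no
  Iris (score=89) -> YES
  Nate (score=95) -> YES
  Pete (score=68) -> YES
  Xander (score=86) -> YES
  Bea (score=100) -> YES
  Frank (score=88) -> YES


ANSWER: Iris, Nate, Pete, Xander, Bea, Frank


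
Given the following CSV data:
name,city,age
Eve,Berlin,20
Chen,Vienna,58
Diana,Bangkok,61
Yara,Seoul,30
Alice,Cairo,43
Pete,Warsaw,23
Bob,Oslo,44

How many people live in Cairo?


Scanning city column for 'Cairo':
  Row 5: Alice -> MATCH
Total matches: 1

ANSWER: 1


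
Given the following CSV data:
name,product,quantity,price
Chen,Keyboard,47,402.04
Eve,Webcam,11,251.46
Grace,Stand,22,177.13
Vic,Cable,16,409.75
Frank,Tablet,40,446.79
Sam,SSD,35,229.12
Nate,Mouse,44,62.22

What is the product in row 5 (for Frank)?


Row 5: Frank
Column 'product' = Tablet

ANSWER: Tablet


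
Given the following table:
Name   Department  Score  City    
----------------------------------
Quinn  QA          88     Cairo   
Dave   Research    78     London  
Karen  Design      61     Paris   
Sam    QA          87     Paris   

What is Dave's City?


Row 2: Dave
City = London

ANSWER: London


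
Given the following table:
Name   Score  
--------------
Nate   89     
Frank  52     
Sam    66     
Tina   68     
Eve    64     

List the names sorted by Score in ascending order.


Sorting by Score (ascending):
  Frank: 52
  Eve: 64
  Sam: 66
  Tina: 68
  Nate: 89


ANSWER: Frank, Eve, Sam, Tina, Nate


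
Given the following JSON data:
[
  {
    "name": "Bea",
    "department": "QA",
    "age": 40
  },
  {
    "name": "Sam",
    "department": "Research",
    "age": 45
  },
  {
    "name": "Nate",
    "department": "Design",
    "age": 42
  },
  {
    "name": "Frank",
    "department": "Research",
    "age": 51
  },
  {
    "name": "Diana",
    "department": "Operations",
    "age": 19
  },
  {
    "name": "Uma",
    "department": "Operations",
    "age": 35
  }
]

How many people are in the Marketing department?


Scanning records for department = Marketing
  No matches found
Count: 0

ANSWER: 0


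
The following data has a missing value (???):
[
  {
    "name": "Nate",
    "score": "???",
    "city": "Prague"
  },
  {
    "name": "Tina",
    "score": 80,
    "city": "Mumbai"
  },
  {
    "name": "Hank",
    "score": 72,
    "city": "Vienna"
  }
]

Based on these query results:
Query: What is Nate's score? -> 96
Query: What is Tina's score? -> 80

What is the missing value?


The missing value is Nate's score
From query: Nate's score = 96

ANSWER: 96


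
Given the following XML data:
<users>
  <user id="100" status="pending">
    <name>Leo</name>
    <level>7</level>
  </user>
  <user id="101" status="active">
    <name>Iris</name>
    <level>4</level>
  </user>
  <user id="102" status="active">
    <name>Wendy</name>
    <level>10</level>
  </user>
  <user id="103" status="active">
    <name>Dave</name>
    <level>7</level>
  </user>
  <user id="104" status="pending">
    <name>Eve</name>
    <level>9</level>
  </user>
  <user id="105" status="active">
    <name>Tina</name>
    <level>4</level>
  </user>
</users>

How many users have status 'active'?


Counting users with status='active':
  Iris (id=101) -> MATCH
  Wendy (id=102) -> MATCH
  Dave (id=103) -> MATCH
  Tina (id=105) -> MATCH
Count: 4

ANSWER: 4


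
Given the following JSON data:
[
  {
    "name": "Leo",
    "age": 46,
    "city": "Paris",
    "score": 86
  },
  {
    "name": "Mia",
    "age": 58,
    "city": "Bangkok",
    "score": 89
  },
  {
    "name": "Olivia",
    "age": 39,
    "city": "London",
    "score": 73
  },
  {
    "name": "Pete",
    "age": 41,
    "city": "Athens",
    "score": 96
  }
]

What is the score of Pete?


Looking up record where name = Pete
Record index: 3
Field 'score' = 96

ANSWER: 96


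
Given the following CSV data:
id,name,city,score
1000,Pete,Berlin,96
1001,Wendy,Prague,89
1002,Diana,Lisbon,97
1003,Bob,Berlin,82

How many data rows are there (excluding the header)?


Counting rows (excluding header):
Header: id,name,city,score
Data rows: 4

ANSWER: 4


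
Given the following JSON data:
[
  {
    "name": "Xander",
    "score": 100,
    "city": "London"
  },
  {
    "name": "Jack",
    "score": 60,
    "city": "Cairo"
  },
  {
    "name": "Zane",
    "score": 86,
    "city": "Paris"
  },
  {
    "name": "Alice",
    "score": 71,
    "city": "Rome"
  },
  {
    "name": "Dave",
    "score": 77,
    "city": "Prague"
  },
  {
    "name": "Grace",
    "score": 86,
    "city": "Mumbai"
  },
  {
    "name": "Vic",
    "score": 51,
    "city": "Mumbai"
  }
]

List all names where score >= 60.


Filtering records where score >= 60:
  Xander (score=100) -> YES
  Jack (score=60) -> YES
  Zane (score=86) -> YES
  Alice (score=71) -> YES
  Dave (score=77) -> YES
  Grace (score=86) -> YES
  Vic (score=51) -> no


ANSWER: Xander, Jack, Zane, Alice, Dave, Grace


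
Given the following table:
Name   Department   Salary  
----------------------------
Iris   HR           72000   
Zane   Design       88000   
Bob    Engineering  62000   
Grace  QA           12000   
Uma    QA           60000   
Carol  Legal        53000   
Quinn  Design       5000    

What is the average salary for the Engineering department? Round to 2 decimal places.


Engineering department members:
  Bob: 62000
Sum = 62000
Count = 1
Average = 62000 / 1 = 62000.00

ANSWER: 62000.00


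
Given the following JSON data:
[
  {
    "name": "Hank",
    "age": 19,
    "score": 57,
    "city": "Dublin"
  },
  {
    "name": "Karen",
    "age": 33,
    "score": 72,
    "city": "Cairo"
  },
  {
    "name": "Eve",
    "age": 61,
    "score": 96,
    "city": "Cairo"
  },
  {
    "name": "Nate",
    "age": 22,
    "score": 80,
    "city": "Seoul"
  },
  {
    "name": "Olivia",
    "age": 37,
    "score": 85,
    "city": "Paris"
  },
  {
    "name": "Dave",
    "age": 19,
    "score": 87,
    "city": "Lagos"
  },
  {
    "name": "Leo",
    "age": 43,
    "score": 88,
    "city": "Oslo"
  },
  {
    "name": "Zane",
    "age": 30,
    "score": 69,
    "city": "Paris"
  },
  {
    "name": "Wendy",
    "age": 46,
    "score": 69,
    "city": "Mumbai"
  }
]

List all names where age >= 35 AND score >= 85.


Checking both conditions:
  Hank (age=19, score=57) -> no
  Karen (age=33, score=72) -> no
  Eve (age=61, score=96) -> YES
  Nate (age=22, score=80) -> no
  Olivia (age=37, score=85) -> YES
  Dave (age=19, score=87) -> no
  Leo (age=43, score=88) -> YES
  Zane (age=30, score=69) -> no
  Wendy (age=46, score=69) -> no


ANSWER: Eve, Olivia, Leo


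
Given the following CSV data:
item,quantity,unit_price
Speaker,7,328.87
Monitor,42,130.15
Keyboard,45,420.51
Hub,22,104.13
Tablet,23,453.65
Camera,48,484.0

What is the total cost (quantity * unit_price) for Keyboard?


Row: Keyboard
quantity = 45
unit_price = 420.51
total = 45 * 420.51 = 18922.95

ANSWER: 18922.95


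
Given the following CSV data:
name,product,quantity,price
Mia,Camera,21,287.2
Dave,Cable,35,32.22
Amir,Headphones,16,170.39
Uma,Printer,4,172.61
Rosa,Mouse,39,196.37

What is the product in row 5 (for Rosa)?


Row 5: Rosa
Column 'product' = Mouse

ANSWER: Mouse


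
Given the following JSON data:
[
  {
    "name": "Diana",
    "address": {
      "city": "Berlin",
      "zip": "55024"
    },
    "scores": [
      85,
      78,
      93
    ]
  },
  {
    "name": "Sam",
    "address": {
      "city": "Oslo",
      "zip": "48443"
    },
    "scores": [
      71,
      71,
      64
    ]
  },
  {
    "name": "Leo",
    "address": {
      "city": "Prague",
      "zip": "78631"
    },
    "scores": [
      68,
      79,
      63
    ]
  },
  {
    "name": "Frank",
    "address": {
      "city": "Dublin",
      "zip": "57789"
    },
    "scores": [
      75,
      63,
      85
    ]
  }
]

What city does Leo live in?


Path: records[2].address.city
Value: Prague

ANSWER: Prague


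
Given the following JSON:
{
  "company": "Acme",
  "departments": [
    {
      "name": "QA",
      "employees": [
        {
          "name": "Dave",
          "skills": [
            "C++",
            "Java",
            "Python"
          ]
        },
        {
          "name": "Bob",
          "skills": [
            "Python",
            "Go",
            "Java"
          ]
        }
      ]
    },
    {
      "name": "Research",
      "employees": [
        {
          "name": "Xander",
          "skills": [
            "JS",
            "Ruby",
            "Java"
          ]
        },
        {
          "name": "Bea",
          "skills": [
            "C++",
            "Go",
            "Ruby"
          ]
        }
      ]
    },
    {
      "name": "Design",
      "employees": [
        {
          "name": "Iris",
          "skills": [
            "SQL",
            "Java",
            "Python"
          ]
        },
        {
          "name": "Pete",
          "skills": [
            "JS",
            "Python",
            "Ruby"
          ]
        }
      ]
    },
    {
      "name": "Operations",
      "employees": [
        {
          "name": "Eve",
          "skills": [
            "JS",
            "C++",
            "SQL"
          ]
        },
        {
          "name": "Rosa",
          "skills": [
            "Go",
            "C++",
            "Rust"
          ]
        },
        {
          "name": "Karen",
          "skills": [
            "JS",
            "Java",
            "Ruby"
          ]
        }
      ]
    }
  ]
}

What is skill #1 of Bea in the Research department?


Path: departments[1].employees[1].skills[0]
Value: C++

ANSWER: C++


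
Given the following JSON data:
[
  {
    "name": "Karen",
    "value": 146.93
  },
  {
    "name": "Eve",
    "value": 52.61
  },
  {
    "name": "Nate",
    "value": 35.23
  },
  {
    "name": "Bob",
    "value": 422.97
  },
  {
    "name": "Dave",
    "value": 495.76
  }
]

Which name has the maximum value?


Comparing values:
  Karen: 146.93
  Eve: 52.61
  Nate: 35.23
  Bob: 422.97
  Dave: 495.76
Maximum: Dave (495.76)

ANSWER: Dave


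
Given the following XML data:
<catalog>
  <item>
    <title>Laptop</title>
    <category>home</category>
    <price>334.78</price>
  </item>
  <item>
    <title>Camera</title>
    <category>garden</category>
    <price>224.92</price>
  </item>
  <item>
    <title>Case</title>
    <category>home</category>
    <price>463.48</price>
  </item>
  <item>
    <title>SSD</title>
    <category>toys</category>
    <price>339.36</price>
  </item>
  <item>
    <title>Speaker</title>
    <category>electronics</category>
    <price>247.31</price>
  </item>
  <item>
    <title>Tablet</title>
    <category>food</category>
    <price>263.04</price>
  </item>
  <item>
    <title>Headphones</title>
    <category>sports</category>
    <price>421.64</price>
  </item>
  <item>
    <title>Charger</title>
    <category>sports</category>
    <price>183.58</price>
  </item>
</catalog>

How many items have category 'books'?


Scanning <item> elements for <category>books</category>:
Count: 0

ANSWER: 0


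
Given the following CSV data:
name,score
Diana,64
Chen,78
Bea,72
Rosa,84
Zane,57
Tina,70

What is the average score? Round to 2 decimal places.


Scores: 64, 78, 72, 84, 57, 70
Sum = 425
Count = 6
Average = 425 / 6 = 70.83

ANSWER: 70.83


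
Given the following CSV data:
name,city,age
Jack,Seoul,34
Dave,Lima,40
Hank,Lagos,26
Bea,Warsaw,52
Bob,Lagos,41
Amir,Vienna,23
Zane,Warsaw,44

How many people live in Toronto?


Scanning city column for 'Toronto':
Total matches: 0

ANSWER: 0


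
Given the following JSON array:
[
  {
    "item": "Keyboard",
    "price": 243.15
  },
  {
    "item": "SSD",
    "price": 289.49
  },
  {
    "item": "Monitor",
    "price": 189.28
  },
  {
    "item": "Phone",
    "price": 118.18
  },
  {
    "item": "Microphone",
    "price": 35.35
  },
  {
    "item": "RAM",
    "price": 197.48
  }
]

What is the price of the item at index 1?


Array index 1 -> SSD
price = 289.49

ANSWER: 289.49
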